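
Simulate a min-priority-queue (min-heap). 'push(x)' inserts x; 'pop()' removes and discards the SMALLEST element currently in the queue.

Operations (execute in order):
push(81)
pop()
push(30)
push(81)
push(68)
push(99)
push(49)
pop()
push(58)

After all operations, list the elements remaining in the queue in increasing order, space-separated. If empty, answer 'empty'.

Answer: 49 58 68 81 99

Derivation:
push(81): heap contents = [81]
pop() → 81: heap contents = []
push(30): heap contents = [30]
push(81): heap contents = [30, 81]
push(68): heap contents = [30, 68, 81]
push(99): heap contents = [30, 68, 81, 99]
push(49): heap contents = [30, 49, 68, 81, 99]
pop() → 30: heap contents = [49, 68, 81, 99]
push(58): heap contents = [49, 58, 68, 81, 99]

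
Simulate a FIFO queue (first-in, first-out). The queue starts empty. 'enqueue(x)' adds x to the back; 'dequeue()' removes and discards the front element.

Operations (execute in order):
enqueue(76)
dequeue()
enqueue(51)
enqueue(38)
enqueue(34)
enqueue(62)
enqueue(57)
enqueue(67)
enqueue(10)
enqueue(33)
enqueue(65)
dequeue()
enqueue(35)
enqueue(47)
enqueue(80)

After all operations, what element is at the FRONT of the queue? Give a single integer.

Answer: 38

Derivation:
enqueue(76): queue = [76]
dequeue(): queue = []
enqueue(51): queue = [51]
enqueue(38): queue = [51, 38]
enqueue(34): queue = [51, 38, 34]
enqueue(62): queue = [51, 38, 34, 62]
enqueue(57): queue = [51, 38, 34, 62, 57]
enqueue(67): queue = [51, 38, 34, 62, 57, 67]
enqueue(10): queue = [51, 38, 34, 62, 57, 67, 10]
enqueue(33): queue = [51, 38, 34, 62, 57, 67, 10, 33]
enqueue(65): queue = [51, 38, 34, 62, 57, 67, 10, 33, 65]
dequeue(): queue = [38, 34, 62, 57, 67, 10, 33, 65]
enqueue(35): queue = [38, 34, 62, 57, 67, 10, 33, 65, 35]
enqueue(47): queue = [38, 34, 62, 57, 67, 10, 33, 65, 35, 47]
enqueue(80): queue = [38, 34, 62, 57, 67, 10, 33, 65, 35, 47, 80]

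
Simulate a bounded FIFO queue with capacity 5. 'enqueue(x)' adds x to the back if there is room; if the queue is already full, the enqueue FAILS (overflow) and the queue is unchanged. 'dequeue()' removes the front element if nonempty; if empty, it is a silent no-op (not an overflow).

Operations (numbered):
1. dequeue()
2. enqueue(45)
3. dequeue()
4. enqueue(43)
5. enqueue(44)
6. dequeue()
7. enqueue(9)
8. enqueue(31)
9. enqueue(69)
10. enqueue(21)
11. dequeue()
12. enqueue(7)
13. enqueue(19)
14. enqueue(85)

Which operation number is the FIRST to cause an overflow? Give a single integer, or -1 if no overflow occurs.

1. dequeue(): empty, no-op, size=0
2. enqueue(45): size=1
3. dequeue(): size=0
4. enqueue(43): size=1
5. enqueue(44): size=2
6. dequeue(): size=1
7. enqueue(9): size=2
8. enqueue(31): size=3
9. enqueue(69): size=4
10. enqueue(21): size=5
11. dequeue(): size=4
12. enqueue(7): size=5
13. enqueue(19): size=5=cap → OVERFLOW (fail)
14. enqueue(85): size=5=cap → OVERFLOW (fail)

Answer: 13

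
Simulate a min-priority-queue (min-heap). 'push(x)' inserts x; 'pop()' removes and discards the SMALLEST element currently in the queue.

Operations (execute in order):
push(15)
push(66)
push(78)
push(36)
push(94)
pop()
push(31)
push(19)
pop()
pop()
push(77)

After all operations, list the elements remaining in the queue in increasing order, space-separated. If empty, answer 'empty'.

push(15): heap contents = [15]
push(66): heap contents = [15, 66]
push(78): heap contents = [15, 66, 78]
push(36): heap contents = [15, 36, 66, 78]
push(94): heap contents = [15, 36, 66, 78, 94]
pop() → 15: heap contents = [36, 66, 78, 94]
push(31): heap contents = [31, 36, 66, 78, 94]
push(19): heap contents = [19, 31, 36, 66, 78, 94]
pop() → 19: heap contents = [31, 36, 66, 78, 94]
pop() → 31: heap contents = [36, 66, 78, 94]
push(77): heap contents = [36, 66, 77, 78, 94]

Answer: 36 66 77 78 94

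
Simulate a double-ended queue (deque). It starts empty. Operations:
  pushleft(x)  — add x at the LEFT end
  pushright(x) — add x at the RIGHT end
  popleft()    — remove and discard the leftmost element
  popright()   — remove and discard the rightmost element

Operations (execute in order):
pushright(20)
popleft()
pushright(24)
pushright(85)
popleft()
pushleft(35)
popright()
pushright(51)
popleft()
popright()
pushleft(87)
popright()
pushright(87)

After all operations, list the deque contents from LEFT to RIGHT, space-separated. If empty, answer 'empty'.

pushright(20): [20]
popleft(): []
pushright(24): [24]
pushright(85): [24, 85]
popleft(): [85]
pushleft(35): [35, 85]
popright(): [35]
pushright(51): [35, 51]
popleft(): [51]
popright(): []
pushleft(87): [87]
popright(): []
pushright(87): [87]

Answer: 87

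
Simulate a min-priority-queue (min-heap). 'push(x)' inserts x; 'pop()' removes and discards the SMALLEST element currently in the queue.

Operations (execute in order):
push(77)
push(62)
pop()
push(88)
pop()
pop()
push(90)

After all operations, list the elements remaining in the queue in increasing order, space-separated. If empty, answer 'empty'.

Answer: 90

Derivation:
push(77): heap contents = [77]
push(62): heap contents = [62, 77]
pop() → 62: heap contents = [77]
push(88): heap contents = [77, 88]
pop() → 77: heap contents = [88]
pop() → 88: heap contents = []
push(90): heap contents = [90]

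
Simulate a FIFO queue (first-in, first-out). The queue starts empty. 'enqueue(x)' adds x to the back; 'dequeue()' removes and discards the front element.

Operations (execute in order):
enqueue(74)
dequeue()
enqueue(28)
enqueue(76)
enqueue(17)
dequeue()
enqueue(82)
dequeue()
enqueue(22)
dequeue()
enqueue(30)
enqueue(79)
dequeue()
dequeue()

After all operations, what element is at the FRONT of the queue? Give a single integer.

Answer: 30

Derivation:
enqueue(74): queue = [74]
dequeue(): queue = []
enqueue(28): queue = [28]
enqueue(76): queue = [28, 76]
enqueue(17): queue = [28, 76, 17]
dequeue(): queue = [76, 17]
enqueue(82): queue = [76, 17, 82]
dequeue(): queue = [17, 82]
enqueue(22): queue = [17, 82, 22]
dequeue(): queue = [82, 22]
enqueue(30): queue = [82, 22, 30]
enqueue(79): queue = [82, 22, 30, 79]
dequeue(): queue = [22, 30, 79]
dequeue(): queue = [30, 79]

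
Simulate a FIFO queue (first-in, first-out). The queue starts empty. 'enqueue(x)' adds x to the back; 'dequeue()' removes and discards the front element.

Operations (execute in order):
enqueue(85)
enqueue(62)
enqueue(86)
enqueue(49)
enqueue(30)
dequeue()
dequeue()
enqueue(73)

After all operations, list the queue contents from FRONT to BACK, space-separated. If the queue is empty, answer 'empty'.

enqueue(85): [85]
enqueue(62): [85, 62]
enqueue(86): [85, 62, 86]
enqueue(49): [85, 62, 86, 49]
enqueue(30): [85, 62, 86, 49, 30]
dequeue(): [62, 86, 49, 30]
dequeue(): [86, 49, 30]
enqueue(73): [86, 49, 30, 73]

Answer: 86 49 30 73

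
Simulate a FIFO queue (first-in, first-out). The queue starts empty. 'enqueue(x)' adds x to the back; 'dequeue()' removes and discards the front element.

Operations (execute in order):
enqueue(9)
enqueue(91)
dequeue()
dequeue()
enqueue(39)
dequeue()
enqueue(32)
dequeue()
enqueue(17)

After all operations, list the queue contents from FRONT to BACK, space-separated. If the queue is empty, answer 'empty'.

Answer: 17

Derivation:
enqueue(9): [9]
enqueue(91): [9, 91]
dequeue(): [91]
dequeue(): []
enqueue(39): [39]
dequeue(): []
enqueue(32): [32]
dequeue(): []
enqueue(17): [17]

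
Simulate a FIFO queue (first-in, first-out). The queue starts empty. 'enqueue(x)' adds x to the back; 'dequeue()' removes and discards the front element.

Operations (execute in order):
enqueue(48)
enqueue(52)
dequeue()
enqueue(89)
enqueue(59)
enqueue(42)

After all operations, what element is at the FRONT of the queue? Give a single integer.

Answer: 52

Derivation:
enqueue(48): queue = [48]
enqueue(52): queue = [48, 52]
dequeue(): queue = [52]
enqueue(89): queue = [52, 89]
enqueue(59): queue = [52, 89, 59]
enqueue(42): queue = [52, 89, 59, 42]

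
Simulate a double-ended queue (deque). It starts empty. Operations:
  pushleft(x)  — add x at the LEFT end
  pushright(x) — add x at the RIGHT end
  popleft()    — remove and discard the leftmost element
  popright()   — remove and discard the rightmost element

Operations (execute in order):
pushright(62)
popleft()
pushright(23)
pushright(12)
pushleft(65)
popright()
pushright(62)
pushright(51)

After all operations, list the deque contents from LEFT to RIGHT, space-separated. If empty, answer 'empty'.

pushright(62): [62]
popleft(): []
pushright(23): [23]
pushright(12): [23, 12]
pushleft(65): [65, 23, 12]
popright(): [65, 23]
pushright(62): [65, 23, 62]
pushright(51): [65, 23, 62, 51]

Answer: 65 23 62 51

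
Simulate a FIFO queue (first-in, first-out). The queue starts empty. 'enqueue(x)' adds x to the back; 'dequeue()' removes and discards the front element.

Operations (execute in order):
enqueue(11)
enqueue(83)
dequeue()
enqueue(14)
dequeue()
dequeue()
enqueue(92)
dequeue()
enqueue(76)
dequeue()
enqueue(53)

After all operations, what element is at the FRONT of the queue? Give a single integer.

enqueue(11): queue = [11]
enqueue(83): queue = [11, 83]
dequeue(): queue = [83]
enqueue(14): queue = [83, 14]
dequeue(): queue = [14]
dequeue(): queue = []
enqueue(92): queue = [92]
dequeue(): queue = []
enqueue(76): queue = [76]
dequeue(): queue = []
enqueue(53): queue = [53]

Answer: 53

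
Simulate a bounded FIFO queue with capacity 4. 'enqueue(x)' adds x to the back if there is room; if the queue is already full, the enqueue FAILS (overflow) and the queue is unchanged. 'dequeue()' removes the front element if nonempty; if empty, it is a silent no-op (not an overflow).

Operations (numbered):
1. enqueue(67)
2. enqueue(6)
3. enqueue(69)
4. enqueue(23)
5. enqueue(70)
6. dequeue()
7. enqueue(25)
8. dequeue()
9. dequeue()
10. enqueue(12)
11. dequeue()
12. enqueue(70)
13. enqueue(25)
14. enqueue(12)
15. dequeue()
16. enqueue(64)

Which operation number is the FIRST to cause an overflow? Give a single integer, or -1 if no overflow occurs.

Answer: 5

Derivation:
1. enqueue(67): size=1
2. enqueue(6): size=2
3. enqueue(69): size=3
4. enqueue(23): size=4
5. enqueue(70): size=4=cap → OVERFLOW (fail)
6. dequeue(): size=3
7. enqueue(25): size=4
8. dequeue(): size=3
9. dequeue(): size=2
10. enqueue(12): size=3
11. dequeue(): size=2
12. enqueue(70): size=3
13. enqueue(25): size=4
14. enqueue(12): size=4=cap → OVERFLOW (fail)
15. dequeue(): size=3
16. enqueue(64): size=4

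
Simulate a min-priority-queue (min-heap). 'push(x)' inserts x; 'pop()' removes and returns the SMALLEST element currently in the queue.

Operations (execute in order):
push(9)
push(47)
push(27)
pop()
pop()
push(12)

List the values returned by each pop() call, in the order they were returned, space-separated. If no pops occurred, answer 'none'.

Answer: 9 27

Derivation:
push(9): heap contents = [9]
push(47): heap contents = [9, 47]
push(27): heap contents = [9, 27, 47]
pop() → 9: heap contents = [27, 47]
pop() → 27: heap contents = [47]
push(12): heap contents = [12, 47]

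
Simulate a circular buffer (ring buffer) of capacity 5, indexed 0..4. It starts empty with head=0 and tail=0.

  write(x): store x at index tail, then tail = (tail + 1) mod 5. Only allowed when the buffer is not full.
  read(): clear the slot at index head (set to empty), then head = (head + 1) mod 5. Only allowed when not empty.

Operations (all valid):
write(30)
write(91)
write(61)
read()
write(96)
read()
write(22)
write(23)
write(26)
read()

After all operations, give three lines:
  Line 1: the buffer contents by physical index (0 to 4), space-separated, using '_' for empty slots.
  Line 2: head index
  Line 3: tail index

write(30): buf=[30 _ _ _ _], head=0, tail=1, size=1
write(91): buf=[30 91 _ _ _], head=0, tail=2, size=2
write(61): buf=[30 91 61 _ _], head=0, tail=3, size=3
read(): buf=[_ 91 61 _ _], head=1, tail=3, size=2
write(96): buf=[_ 91 61 96 _], head=1, tail=4, size=3
read(): buf=[_ _ 61 96 _], head=2, tail=4, size=2
write(22): buf=[_ _ 61 96 22], head=2, tail=0, size=3
write(23): buf=[23 _ 61 96 22], head=2, tail=1, size=4
write(26): buf=[23 26 61 96 22], head=2, tail=2, size=5
read(): buf=[23 26 _ 96 22], head=3, tail=2, size=4

Answer: 23 26 _ 96 22
3
2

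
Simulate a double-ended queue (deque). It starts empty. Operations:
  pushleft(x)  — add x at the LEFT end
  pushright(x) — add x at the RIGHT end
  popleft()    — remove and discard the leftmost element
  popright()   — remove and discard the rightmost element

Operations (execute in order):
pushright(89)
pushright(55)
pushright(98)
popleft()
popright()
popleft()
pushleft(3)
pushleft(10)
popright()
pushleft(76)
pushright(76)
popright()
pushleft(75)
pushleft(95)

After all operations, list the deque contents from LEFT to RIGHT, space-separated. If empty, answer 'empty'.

pushright(89): [89]
pushright(55): [89, 55]
pushright(98): [89, 55, 98]
popleft(): [55, 98]
popright(): [55]
popleft(): []
pushleft(3): [3]
pushleft(10): [10, 3]
popright(): [10]
pushleft(76): [76, 10]
pushright(76): [76, 10, 76]
popright(): [76, 10]
pushleft(75): [75, 76, 10]
pushleft(95): [95, 75, 76, 10]

Answer: 95 75 76 10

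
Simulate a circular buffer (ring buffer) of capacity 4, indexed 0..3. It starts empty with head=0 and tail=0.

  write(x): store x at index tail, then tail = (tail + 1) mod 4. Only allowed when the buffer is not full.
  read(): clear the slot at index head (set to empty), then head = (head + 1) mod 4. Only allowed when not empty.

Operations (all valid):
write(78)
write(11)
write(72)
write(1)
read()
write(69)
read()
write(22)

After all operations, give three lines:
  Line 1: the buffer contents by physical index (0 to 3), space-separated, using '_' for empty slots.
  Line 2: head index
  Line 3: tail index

Answer: 69 22 72 1
2
2

Derivation:
write(78): buf=[78 _ _ _], head=0, tail=1, size=1
write(11): buf=[78 11 _ _], head=0, tail=2, size=2
write(72): buf=[78 11 72 _], head=0, tail=3, size=3
write(1): buf=[78 11 72 1], head=0, tail=0, size=4
read(): buf=[_ 11 72 1], head=1, tail=0, size=3
write(69): buf=[69 11 72 1], head=1, tail=1, size=4
read(): buf=[69 _ 72 1], head=2, tail=1, size=3
write(22): buf=[69 22 72 1], head=2, tail=2, size=4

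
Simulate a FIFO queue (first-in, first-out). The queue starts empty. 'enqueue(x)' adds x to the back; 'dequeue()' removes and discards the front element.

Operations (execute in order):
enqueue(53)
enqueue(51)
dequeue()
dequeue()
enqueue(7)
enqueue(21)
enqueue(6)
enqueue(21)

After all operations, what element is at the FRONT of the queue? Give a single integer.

Answer: 7

Derivation:
enqueue(53): queue = [53]
enqueue(51): queue = [53, 51]
dequeue(): queue = [51]
dequeue(): queue = []
enqueue(7): queue = [7]
enqueue(21): queue = [7, 21]
enqueue(6): queue = [7, 21, 6]
enqueue(21): queue = [7, 21, 6, 21]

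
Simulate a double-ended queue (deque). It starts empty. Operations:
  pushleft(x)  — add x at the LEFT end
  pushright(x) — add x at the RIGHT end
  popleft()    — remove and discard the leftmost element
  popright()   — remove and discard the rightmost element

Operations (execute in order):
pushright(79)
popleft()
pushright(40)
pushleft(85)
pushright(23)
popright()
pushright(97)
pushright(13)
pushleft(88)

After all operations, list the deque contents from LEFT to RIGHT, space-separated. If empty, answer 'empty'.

pushright(79): [79]
popleft(): []
pushright(40): [40]
pushleft(85): [85, 40]
pushright(23): [85, 40, 23]
popright(): [85, 40]
pushright(97): [85, 40, 97]
pushright(13): [85, 40, 97, 13]
pushleft(88): [88, 85, 40, 97, 13]

Answer: 88 85 40 97 13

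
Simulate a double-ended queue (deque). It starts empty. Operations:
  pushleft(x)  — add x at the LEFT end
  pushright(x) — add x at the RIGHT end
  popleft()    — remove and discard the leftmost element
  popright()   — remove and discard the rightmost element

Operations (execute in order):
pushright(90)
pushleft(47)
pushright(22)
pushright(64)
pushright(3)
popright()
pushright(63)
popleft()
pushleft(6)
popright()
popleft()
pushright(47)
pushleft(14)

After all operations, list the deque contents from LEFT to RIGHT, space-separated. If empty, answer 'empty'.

pushright(90): [90]
pushleft(47): [47, 90]
pushright(22): [47, 90, 22]
pushright(64): [47, 90, 22, 64]
pushright(3): [47, 90, 22, 64, 3]
popright(): [47, 90, 22, 64]
pushright(63): [47, 90, 22, 64, 63]
popleft(): [90, 22, 64, 63]
pushleft(6): [6, 90, 22, 64, 63]
popright(): [6, 90, 22, 64]
popleft(): [90, 22, 64]
pushright(47): [90, 22, 64, 47]
pushleft(14): [14, 90, 22, 64, 47]

Answer: 14 90 22 64 47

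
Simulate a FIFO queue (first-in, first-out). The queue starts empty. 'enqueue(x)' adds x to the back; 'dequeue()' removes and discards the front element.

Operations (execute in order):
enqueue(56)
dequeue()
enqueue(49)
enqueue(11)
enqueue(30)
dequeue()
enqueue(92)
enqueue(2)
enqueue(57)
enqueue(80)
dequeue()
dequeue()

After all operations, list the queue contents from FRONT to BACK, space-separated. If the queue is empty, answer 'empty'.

Answer: 92 2 57 80

Derivation:
enqueue(56): [56]
dequeue(): []
enqueue(49): [49]
enqueue(11): [49, 11]
enqueue(30): [49, 11, 30]
dequeue(): [11, 30]
enqueue(92): [11, 30, 92]
enqueue(2): [11, 30, 92, 2]
enqueue(57): [11, 30, 92, 2, 57]
enqueue(80): [11, 30, 92, 2, 57, 80]
dequeue(): [30, 92, 2, 57, 80]
dequeue(): [92, 2, 57, 80]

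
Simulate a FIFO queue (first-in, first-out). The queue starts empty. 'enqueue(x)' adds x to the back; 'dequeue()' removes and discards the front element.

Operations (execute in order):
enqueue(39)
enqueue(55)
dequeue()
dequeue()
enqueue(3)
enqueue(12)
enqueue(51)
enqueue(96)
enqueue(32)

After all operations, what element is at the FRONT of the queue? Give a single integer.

enqueue(39): queue = [39]
enqueue(55): queue = [39, 55]
dequeue(): queue = [55]
dequeue(): queue = []
enqueue(3): queue = [3]
enqueue(12): queue = [3, 12]
enqueue(51): queue = [3, 12, 51]
enqueue(96): queue = [3, 12, 51, 96]
enqueue(32): queue = [3, 12, 51, 96, 32]

Answer: 3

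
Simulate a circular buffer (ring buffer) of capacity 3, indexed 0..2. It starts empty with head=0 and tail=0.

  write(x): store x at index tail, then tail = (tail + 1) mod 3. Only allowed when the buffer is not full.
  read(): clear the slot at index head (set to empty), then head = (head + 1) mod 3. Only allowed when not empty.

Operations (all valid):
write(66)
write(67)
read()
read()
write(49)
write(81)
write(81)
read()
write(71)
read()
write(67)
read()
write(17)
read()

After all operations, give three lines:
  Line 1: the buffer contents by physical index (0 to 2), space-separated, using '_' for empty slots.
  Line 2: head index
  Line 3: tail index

Answer: 67 17 _
0
2

Derivation:
write(66): buf=[66 _ _], head=0, tail=1, size=1
write(67): buf=[66 67 _], head=0, tail=2, size=2
read(): buf=[_ 67 _], head=1, tail=2, size=1
read(): buf=[_ _ _], head=2, tail=2, size=0
write(49): buf=[_ _ 49], head=2, tail=0, size=1
write(81): buf=[81 _ 49], head=2, tail=1, size=2
write(81): buf=[81 81 49], head=2, tail=2, size=3
read(): buf=[81 81 _], head=0, tail=2, size=2
write(71): buf=[81 81 71], head=0, tail=0, size=3
read(): buf=[_ 81 71], head=1, tail=0, size=2
write(67): buf=[67 81 71], head=1, tail=1, size=3
read(): buf=[67 _ 71], head=2, tail=1, size=2
write(17): buf=[67 17 71], head=2, tail=2, size=3
read(): buf=[67 17 _], head=0, tail=2, size=2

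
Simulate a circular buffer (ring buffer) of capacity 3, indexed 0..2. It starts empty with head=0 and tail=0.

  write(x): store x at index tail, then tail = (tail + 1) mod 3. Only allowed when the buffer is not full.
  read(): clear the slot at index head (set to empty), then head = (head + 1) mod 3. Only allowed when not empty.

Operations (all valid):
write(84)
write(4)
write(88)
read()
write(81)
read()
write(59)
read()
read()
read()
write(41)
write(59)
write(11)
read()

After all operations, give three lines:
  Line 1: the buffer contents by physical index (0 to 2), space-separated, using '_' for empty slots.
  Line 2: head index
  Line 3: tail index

Answer: 59 11 _
0
2

Derivation:
write(84): buf=[84 _ _], head=0, tail=1, size=1
write(4): buf=[84 4 _], head=0, tail=2, size=2
write(88): buf=[84 4 88], head=0, tail=0, size=3
read(): buf=[_ 4 88], head=1, tail=0, size=2
write(81): buf=[81 4 88], head=1, tail=1, size=3
read(): buf=[81 _ 88], head=2, tail=1, size=2
write(59): buf=[81 59 88], head=2, tail=2, size=3
read(): buf=[81 59 _], head=0, tail=2, size=2
read(): buf=[_ 59 _], head=1, tail=2, size=1
read(): buf=[_ _ _], head=2, tail=2, size=0
write(41): buf=[_ _ 41], head=2, tail=0, size=1
write(59): buf=[59 _ 41], head=2, tail=1, size=2
write(11): buf=[59 11 41], head=2, tail=2, size=3
read(): buf=[59 11 _], head=0, tail=2, size=2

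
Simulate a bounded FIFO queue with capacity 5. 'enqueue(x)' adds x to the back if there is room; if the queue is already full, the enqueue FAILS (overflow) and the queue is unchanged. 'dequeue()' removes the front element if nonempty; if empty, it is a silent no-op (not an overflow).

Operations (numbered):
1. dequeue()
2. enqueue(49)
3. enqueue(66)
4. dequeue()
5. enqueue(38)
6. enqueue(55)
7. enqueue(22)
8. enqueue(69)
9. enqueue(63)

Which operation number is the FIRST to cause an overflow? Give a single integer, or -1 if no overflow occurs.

Answer: 9

Derivation:
1. dequeue(): empty, no-op, size=0
2. enqueue(49): size=1
3. enqueue(66): size=2
4. dequeue(): size=1
5. enqueue(38): size=2
6. enqueue(55): size=3
7. enqueue(22): size=4
8. enqueue(69): size=5
9. enqueue(63): size=5=cap → OVERFLOW (fail)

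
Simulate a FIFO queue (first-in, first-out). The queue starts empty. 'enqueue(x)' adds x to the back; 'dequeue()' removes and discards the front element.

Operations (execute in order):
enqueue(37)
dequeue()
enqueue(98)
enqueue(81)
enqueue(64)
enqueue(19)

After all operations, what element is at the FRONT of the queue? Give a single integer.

Answer: 98

Derivation:
enqueue(37): queue = [37]
dequeue(): queue = []
enqueue(98): queue = [98]
enqueue(81): queue = [98, 81]
enqueue(64): queue = [98, 81, 64]
enqueue(19): queue = [98, 81, 64, 19]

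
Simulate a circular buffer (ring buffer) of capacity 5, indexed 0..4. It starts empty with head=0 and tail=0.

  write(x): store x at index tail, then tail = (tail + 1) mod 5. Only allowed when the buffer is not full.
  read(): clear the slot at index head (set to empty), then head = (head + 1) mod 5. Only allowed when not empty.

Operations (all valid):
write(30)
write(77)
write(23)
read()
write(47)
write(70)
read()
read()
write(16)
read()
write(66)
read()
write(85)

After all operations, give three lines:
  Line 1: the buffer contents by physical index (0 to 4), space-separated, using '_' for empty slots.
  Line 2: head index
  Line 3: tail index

Answer: 16 66 85 _ _
0
3

Derivation:
write(30): buf=[30 _ _ _ _], head=0, tail=1, size=1
write(77): buf=[30 77 _ _ _], head=0, tail=2, size=2
write(23): buf=[30 77 23 _ _], head=0, tail=3, size=3
read(): buf=[_ 77 23 _ _], head=1, tail=3, size=2
write(47): buf=[_ 77 23 47 _], head=1, tail=4, size=3
write(70): buf=[_ 77 23 47 70], head=1, tail=0, size=4
read(): buf=[_ _ 23 47 70], head=2, tail=0, size=3
read(): buf=[_ _ _ 47 70], head=3, tail=0, size=2
write(16): buf=[16 _ _ 47 70], head=3, tail=1, size=3
read(): buf=[16 _ _ _ 70], head=4, tail=1, size=2
write(66): buf=[16 66 _ _ 70], head=4, tail=2, size=3
read(): buf=[16 66 _ _ _], head=0, tail=2, size=2
write(85): buf=[16 66 85 _ _], head=0, tail=3, size=3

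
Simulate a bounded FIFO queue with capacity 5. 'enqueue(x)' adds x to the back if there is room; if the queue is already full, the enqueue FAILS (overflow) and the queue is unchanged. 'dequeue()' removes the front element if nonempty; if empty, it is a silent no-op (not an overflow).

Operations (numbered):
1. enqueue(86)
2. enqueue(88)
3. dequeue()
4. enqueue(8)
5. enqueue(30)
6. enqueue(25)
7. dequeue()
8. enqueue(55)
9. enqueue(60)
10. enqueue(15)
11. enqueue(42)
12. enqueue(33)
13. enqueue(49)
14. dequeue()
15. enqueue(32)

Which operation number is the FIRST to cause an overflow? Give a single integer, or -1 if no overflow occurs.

Answer: 10

Derivation:
1. enqueue(86): size=1
2. enqueue(88): size=2
3. dequeue(): size=1
4. enqueue(8): size=2
5. enqueue(30): size=3
6. enqueue(25): size=4
7. dequeue(): size=3
8. enqueue(55): size=4
9. enqueue(60): size=5
10. enqueue(15): size=5=cap → OVERFLOW (fail)
11. enqueue(42): size=5=cap → OVERFLOW (fail)
12. enqueue(33): size=5=cap → OVERFLOW (fail)
13. enqueue(49): size=5=cap → OVERFLOW (fail)
14. dequeue(): size=4
15. enqueue(32): size=5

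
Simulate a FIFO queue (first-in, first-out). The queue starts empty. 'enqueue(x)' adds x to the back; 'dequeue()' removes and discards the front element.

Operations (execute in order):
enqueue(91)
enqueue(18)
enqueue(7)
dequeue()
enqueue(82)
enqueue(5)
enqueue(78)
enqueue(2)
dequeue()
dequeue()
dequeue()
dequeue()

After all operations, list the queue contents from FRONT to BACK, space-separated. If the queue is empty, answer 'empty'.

enqueue(91): [91]
enqueue(18): [91, 18]
enqueue(7): [91, 18, 7]
dequeue(): [18, 7]
enqueue(82): [18, 7, 82]
enqueue(5): [18, 7, 82, 5]
enqueue(78): [18, 7, 82, 5, 78]
enqueue(2): [18, 7, 82, 5, 78, 2]
dequeue(): [7, 82, 5, 78, 2]
dequeue(): [82, 5, 78, 2]
dequeue(): [5, 78, 2]
dequeue(): [78, 2]

Answer: 78 2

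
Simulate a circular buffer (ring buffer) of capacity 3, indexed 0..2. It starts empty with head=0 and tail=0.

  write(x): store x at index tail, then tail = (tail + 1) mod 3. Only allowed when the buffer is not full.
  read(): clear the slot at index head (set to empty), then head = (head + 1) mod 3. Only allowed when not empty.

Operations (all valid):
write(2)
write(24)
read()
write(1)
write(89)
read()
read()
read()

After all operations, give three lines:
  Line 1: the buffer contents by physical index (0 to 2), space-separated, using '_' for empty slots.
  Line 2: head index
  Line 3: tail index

Answer: _ _ _
1
1

Derivation:
write(2): buf=[2 _ _], head=0, tail=1, size=1
write(24): buf=[2 24 _], head=0, tail=2, size=2
read(): buf=[_ 24 _], head=1, tail=2, size=1
write(1): buf=[_ 24 1], head=1, tail=0, size=2
write(89): buf=[89 24 1], head=1, tail=1, size=3
read(): buf=[89 _ 1], head=2, tail=1, size=2
read(): buf=[89 _ _], head=0, tail=1, size=1
read(): buf=[_ _ _], head=1, tail=1, size=0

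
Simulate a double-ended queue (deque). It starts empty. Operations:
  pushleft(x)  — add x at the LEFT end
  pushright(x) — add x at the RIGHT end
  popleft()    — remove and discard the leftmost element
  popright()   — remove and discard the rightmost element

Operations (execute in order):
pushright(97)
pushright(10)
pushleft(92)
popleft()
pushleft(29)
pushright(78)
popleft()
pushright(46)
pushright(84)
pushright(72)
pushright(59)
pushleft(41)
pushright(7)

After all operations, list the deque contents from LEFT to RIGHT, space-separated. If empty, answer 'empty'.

pushright(97): [97]
pushright(10): [97, 10]
pushleft(92): [92, 97, 10]
popleft(): [97, 10]
pushleft(29): [29, 97, 10]
pushright(78): [29, 97, 10, 78]
popleft(): [97, 10, 78]
pushright(46): [97, 10, 78, 46]
pushright(84): [97, 10, 78, 46, 84]
pushright(72): [97, 10, 78, 46, 84, 72]
pushright(59): [97, 10, 78, 46, 84, 72, 59]
pushleft(41): [41, 97, 10, 78, 46, 84, 72, 59]
pushright(7): [41, 97, 10, 78, 46, 84, 72, 59, 7]

Answer: 41 97 10 78 46 84 72 59 7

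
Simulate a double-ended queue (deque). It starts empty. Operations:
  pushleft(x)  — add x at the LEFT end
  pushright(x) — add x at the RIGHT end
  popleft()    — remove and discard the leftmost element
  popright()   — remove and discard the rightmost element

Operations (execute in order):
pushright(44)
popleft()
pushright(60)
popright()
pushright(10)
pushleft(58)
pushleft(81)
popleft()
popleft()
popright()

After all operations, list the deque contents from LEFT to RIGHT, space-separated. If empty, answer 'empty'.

pushright(44): [44]
popleft(): []
pushright(60): [60]
popright(): []
pushright(10): [10]
pushleft(58): [58, 10]
pushleft(81): [81, 58, 10]
popleft(): [58, 10]
popleft(): [10]
popright(): []

Answer: empty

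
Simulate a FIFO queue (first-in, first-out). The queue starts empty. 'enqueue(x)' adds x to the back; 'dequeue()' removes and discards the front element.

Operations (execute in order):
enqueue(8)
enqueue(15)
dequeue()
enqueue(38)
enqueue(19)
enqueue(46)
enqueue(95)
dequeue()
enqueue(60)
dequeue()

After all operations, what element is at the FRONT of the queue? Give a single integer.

Answer: 19

Derivation:
enqueue(8): queue = [8]
enqueue(15): queue = [8, 15]
dequeue(): queue = [15]
enqueue(38): queue = [15, 38]
enqueue(19): queue = [15, 38, 19]
enqueue(46): queue = [15, 38, 19, 46]
enqueue(95): queue = [15, 38, 19, 46, 95]
dequeue(): queue = [38, 19, 46, 95]
enqueue(60): queue = [38, 19, 46, 95, 60]
dequeue(): queue = [19, 46, 95, 60]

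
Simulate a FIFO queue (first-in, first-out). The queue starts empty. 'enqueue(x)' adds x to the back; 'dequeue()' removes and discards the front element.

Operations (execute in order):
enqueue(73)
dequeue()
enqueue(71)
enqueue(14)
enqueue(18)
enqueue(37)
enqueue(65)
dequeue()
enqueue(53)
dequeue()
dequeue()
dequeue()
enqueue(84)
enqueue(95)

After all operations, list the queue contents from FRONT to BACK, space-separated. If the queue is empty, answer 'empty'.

enqueue(73): [73]
dequeue(): []
enqueue(71): [71]
enqueue(14): [71, 14]
enqueue(18): [71, 14, 18]
enqueue(37): [71, 14, 18, 37]
enqueue(65): [71, 14, 18, 37, 65]
dequeue(): [14, 18, 37, 65]
enqueue(53): [14, 18, 37, 65, 53]
dequeue(): [18, 37, 65, 53]
dequeue(): [37, 65, 53]
dequeue(): [65, 53]
enqueue(84): [65, 53, 84]
enqueue(95): [65, 53, 84, 95]

Answer: 65 53 84 95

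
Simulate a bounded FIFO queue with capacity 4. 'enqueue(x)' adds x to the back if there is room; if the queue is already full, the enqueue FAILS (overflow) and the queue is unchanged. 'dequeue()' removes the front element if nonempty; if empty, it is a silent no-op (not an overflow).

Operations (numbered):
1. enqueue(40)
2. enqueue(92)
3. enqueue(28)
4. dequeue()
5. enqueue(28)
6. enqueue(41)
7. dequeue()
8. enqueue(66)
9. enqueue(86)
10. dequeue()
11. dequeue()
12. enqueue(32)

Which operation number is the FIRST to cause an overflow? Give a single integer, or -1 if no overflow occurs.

Answer: 9

Derivation:
1. enqueue(40): size=1
2. enqueue(92): size=2
3. enqueue(28): size=3
4. dequeue(): size=2
5. enqueue(28): size=3
6. enqueue(41): size=4
7. dequeue(): size=3
8. enqueue(66): size=4
9. enqueue(86): size=4=cap → OVERFLOW (fail)
10. dequeue(): size=3
11. dequeue(): size=2
12. enqueue(32): size=3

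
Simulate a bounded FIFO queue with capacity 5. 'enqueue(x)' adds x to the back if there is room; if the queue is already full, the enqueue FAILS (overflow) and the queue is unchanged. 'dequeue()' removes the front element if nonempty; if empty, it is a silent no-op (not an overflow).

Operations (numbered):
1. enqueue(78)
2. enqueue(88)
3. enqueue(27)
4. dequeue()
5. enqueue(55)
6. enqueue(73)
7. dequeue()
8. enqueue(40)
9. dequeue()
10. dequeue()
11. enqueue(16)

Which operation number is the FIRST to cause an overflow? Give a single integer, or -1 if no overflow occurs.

Answer: -1

Derivation:
1. enqueue(78): size=1
2. enqueue(88): size=2
3. enqueue(27): size=3
4. dequeue(): size=2
5. enqueue(55): size=3
6. enqueue(73): size=4
7. dequeue(): size=3
8. enqueue(40): size=4
9. dequeue(): size=3
10. dequeue(): size=2
11. enqueue(16): size=3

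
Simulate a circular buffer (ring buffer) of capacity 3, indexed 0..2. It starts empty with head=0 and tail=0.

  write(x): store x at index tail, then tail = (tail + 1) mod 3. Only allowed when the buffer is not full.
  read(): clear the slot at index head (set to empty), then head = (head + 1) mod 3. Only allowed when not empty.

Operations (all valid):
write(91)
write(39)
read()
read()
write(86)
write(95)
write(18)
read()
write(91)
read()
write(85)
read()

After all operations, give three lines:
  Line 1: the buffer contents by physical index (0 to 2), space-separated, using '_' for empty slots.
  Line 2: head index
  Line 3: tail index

write(91): buf=[91 _ _], head=0, tail=1, size=1
write(39): buf=[91 39 _], head=0, tail=2, size=2
read(): buf=[_ 39 _], head=1, tail=2, size=1
read(): buf=[_ _ _], head=2, tail=2, size=0
write(86): buf=[_ _ 86], head=2, tail=0, size=1
write(95): buf=[95 _ 86], head=2, tail=1, size=2
write(18): buf=[95 18 86], head=2, tail=2, size=3
read(): buf=[95 18 _], head=0, tail=2, size=2
write(91): buf=[95 18 91], head=0, tail=0, size=3
read(): buf=[_ 18 91], head=1, tail=0, size=2
write(85): buf=[85 18 91], head=1, tail=1, size=3
read(): buf=[85 _ 91], head=2, tail=1, size=2

Answer: 85 _ 91
2
1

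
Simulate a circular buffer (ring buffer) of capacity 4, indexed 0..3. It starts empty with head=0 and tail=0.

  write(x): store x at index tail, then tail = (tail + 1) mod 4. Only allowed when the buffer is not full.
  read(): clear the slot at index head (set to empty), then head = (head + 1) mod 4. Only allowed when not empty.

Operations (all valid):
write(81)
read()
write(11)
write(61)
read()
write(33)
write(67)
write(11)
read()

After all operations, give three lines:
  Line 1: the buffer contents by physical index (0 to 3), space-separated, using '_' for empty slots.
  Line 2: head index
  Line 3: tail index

Answer: 67 11 _ 33
3
2

Derivation:
write(81): buf=[81 _ _ _], head=0, tail=1, size=1
read(): buf=[_ _ _ _], head=1, tail=1, size=0
write(11): buf=[_ 11 _ _], head=1, tail=2, size=1
write(61): buf=[_ 11 61 _], head=1, tail=3, size=2
read(): buf=[_ _ 61 _], head=2, tail=3, size=1
write(33): buf=[_ _ 61 33], head=2, tail=0, size=2
write(67): buf=[67 _ 61 33], head=2, tail=1, size=3
write(11): buf=[67 11 61 33], head=2, tail=2, size=4
read(): buf=[67 11 _ 33], head=3, tail=2, size=3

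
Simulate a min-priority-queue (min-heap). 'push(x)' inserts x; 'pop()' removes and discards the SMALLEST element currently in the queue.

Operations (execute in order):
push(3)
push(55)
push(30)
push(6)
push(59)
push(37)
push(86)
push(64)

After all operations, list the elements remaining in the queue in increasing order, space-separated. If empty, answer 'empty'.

push(3): heap contents = [3]
push(55): heap contents = [3, 55]
push(30): heap contents = [3, 30, 55]
push(6): heap contents = [3, 6, 30, 55]
push(59): heap contents = [3, 6, 30, 55, 59]
push(37): heap contents = [3, 6, 30, 37, 55, 59]
push(86): heap contents = [3, 6, 30, 37, 55, 59, 86]
push(64): heap contents = [3, 6, 30, 37, 55, 59, 64, 86]

Answer: 3 6 30 37 55 59 64 86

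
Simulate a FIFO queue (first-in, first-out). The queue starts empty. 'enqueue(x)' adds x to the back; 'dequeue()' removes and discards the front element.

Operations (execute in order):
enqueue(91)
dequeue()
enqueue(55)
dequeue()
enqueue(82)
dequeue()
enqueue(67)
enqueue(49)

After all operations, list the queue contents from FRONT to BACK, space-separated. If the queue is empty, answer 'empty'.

enqueue(91): [91]
dequeue(): []
enqueue(55): [55]
dequeue(): []
enqueue(82): [82]
dequeue(): []
enqueue(67): [67]
enqueue(49): [67, 49]

Answer: 67 49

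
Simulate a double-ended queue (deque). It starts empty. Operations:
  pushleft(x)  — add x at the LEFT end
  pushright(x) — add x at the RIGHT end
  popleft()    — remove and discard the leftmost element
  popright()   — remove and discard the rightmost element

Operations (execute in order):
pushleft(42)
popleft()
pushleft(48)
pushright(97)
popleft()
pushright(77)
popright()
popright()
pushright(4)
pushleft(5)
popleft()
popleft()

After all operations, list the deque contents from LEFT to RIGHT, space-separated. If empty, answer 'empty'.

pushleft(42): [42]
popleft(): []
pushleft(48): [48]
pushright(97): [48, 97]
popleft(): [97]
pushright(77): [97, 77]
popright(): [97]
popright(): []
pushright(4): [4]
pushleft(5): [5, 4]
popleft(): [4]
popleft(): []

Answer: empty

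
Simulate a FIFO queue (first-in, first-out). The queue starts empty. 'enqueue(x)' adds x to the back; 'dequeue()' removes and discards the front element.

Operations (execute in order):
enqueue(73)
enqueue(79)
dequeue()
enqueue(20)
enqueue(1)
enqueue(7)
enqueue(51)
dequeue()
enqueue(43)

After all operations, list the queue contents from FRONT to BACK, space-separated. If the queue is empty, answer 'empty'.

enqueue(73): [73]
enqueue(79): [73, 79]
dequeue(): [79]
enqueue(20): [79, 20]
enqueue(1): [79, 20, 1]
enqueue(7): [79, 20, 1, 7]
enqueue(51): [79, 20, 1, 7, 51]
dequeue(): [20, 1, 7, 51]
enqueue(43): [20, 1, 7, 51, 43]

Answer: 20 1 7 51 43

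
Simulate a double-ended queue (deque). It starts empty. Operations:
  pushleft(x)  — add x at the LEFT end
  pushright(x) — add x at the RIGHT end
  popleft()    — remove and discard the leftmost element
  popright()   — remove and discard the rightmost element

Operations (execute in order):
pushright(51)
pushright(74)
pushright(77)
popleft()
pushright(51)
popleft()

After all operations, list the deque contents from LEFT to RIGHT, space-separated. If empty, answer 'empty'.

pushright(51): [51]
pushright(74): [51, 74]
pushright(77): [51, 74, 77]
popleft(): [74, 77]
pushright(51): [74, 77, 51]
popleft(): [77, 51]

Answer: 77 51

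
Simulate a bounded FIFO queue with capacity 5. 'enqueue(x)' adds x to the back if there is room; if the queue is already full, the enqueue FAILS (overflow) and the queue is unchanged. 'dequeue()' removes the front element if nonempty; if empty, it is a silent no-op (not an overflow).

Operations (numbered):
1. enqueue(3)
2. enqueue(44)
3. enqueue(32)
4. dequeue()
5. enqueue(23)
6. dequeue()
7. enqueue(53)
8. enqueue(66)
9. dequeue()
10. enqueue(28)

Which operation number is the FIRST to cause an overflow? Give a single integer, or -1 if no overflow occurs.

1. enqueue(3): size=1
2. enqueue(44): size=2
3. enqueue(32): size=3
4. dequeue(): size=2
5. enqueue(23): size=3
6. dequeue(): size=2
7. enqueue(53): size=3
8. enqueue(66): size=4
9. dequeue(): size=3
10. enqueue(28): size=4

Answer: -1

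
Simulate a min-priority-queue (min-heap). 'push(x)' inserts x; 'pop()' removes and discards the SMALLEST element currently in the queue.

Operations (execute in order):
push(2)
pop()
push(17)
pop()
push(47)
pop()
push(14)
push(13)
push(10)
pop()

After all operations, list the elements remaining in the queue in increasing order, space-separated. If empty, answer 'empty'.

push(2): heap contents = [2]
pop() → 2: heap contents = []
push(17): heap contents = [17]
pop() → 17: heap contents = []
push(47): heap contents = [47]
pop() → 47: heap contents = []
push(14): heap contents = [14]
push(13): heap contents = [13, 14]
push(10): heap contents = [10, 13, 14]
pop() → 10: heap contents = [13, 14]

Answer: 13 14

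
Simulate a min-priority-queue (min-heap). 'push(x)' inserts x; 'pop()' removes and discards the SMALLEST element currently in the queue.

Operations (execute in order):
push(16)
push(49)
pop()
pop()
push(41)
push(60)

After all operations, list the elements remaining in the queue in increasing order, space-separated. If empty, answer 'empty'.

Answer: 41 60

Derivation:
push(16): heap contents = [16]
push(49): heap contents = [16, 49]
pop() → 16: heap contents = [49]
pop() → 49: heap contents = []
push(41): heap contents = [41]
push(60): heap contents = [41, 60]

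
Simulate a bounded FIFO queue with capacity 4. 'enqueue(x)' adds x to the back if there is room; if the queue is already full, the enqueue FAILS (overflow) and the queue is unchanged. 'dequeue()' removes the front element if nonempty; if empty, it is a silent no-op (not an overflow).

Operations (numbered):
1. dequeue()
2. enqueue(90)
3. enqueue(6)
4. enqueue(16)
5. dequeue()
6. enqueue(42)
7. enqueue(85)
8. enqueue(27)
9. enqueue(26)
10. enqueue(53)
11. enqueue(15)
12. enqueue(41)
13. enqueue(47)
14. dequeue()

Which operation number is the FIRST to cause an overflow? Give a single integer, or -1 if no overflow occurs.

1. dequeue(): empty, no-op, size=0
2. enqueue(90): size=1
3. enqueue(6): size=2
4. enqueue(16): size=3
5. dequeue(): size=2
6. enqueue(42): size=3
7. enqueue(85): size=4
8. enqueue(27): size=4=cap → OVERFLOW (fail)
9. enqueue(26): size=4=cap → OVERFLOW (fail)
10. enqueue(53): size=4=cap → OVERFLOW (fail)
11. enqueue(15): size=4=cap → OVERFLOW (fail)
12. enqueue(41): size=4=cap → OVERFLOW (fail)
13. enqueue(47): size=4=cap → OVERFLOW (fail)
14. dequeue(): size=3

Answer: 8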